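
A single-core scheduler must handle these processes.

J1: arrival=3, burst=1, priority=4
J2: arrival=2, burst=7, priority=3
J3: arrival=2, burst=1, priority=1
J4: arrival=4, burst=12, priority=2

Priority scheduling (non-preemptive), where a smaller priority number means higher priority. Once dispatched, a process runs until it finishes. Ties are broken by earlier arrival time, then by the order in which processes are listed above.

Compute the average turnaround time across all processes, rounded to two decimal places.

Schedule: | idle 0-2 | J3 2-3 | J2 3-10 | J4 10-22 | J1 22-23 |
Completion: J1=23  J2=10  J3=3  J4=22
Turnaround times: J1=20, J2=8, J3=1, J4=18
Average turnaround = (20+8+1+18) / 4 = 47/4 = 11.75

11.75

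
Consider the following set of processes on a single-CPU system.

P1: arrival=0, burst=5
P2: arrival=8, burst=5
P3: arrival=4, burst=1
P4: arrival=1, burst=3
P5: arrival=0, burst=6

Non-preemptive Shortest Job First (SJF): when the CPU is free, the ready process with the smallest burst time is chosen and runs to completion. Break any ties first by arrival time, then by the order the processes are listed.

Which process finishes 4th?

Timeline: | P1 0-5 | P3 5-6 | P4 6-9 | P2 9-14 | P5 14-20 |
Completion: P1=5  P2=14  P3=6  P4=9  P5=20
Turnaround (C−A): P1=5  P2=6  P3=2  P4=8  P5=20
Finish order: P1 → P3 → P4 → P2 → P5

P2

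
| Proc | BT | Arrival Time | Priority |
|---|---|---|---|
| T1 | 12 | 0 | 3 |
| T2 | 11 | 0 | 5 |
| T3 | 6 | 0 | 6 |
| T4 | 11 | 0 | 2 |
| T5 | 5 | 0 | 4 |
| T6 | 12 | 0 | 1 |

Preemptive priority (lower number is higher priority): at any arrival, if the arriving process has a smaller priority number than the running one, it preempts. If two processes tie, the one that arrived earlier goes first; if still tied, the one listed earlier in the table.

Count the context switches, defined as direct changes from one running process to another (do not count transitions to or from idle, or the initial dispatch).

5

Schedule: | T6 0-12 | T4 12-23 | T1 23-35 | T5 35-40 | T2 40-51 | T3 51-57 |
Completion: T1=35  T2=51  T3=57  T4=23  T5=40  T6=12
Turnaround (C−A): T1=35  T2=51  T3=57  T4=23  T5=40  T6=12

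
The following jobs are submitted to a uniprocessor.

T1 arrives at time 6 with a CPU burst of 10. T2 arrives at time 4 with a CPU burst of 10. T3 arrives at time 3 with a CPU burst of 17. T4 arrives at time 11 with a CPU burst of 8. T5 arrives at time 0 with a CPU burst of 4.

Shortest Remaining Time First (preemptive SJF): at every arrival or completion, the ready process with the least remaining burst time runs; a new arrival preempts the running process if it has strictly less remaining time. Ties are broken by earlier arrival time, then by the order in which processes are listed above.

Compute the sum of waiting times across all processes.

Timeline: | T5 0-4 | T2 4-14 | T4 14-22 | T1 22-32 | T3 32-49 |
Completion: T1=32  T2=14  T3=49  T4=22  T5=4
Turnaround (C−A): T1=26  T2=10  T3=46  T4=11  T5=4
Waiting = turnaround − burst: T1=16, T2=0, T3=29, T4=3, T5=0
Total waiting = 16 + 0 + 29 + 3 + 0 = 48

48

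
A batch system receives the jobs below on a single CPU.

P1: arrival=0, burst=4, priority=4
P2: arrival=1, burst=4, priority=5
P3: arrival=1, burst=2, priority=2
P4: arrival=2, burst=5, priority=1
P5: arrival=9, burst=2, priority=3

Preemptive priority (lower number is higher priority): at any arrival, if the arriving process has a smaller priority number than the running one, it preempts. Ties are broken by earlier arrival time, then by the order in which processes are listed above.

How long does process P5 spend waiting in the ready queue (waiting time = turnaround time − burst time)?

Gantt: | P1 0-1 | P3 1-2 | P4 2-7 | P3 7-8 | P1 8-9 | P5 9-11 | P1 11-13 | P2 13-17 |
Completion: P1=13  P2=17  P3=8  P4=7  P5=11
Waiting(P5) = turnaround − burst = 2 − 2 = 0

0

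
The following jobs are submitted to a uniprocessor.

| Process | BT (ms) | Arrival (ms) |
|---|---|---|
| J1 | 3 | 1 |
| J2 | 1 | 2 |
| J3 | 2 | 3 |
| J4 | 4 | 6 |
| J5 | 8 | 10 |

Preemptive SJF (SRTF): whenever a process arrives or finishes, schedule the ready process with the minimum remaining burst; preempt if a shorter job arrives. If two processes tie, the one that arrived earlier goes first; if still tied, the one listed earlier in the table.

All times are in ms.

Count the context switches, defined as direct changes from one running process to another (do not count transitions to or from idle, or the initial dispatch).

5

Schedule: | idle 0-1 | J1 1-2 | J2 2-3 | J1 3-5 | J3 5-7 | J4 7-11 | J5 11-19 |
Completion: J1=5  J2=3  J3=7  J4=11  J5=19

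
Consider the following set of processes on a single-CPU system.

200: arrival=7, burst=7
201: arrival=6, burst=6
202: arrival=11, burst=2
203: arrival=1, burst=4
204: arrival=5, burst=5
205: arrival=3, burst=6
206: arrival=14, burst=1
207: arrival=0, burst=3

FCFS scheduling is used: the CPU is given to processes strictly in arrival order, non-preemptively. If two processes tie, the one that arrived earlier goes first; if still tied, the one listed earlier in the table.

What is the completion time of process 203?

7

Schedule: | 207 0-3 | 203 3-7 | 205 7-13 | 204 13-18 | 201 18-24 | 200 24-31 | 202 31-33 | 206 33-34 |
Completion: 200=31  201=24  202=33  203=7  204=18  205=13  206=34  207=3
Turnaround (C−A): 200=24  201=18  202=22  203=6  204=13  205=10  206=20  207=3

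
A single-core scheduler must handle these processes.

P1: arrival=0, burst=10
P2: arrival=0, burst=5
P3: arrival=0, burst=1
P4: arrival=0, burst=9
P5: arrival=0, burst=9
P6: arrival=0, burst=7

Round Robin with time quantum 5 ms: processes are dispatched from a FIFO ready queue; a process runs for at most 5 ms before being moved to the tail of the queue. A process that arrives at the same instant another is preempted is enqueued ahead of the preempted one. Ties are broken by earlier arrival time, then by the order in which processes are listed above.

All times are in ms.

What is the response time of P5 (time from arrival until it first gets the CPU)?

Timeline: | P1 0-5 | P2 5-10 | P3 10-11 | P4 11-16 | P5 16-21 | P6 21-26 | P1 26-31 | P4 31-35 | P5 35-39 | P6 39-41 |
Completion: P1=31  P2=10  P3=11  P4=35  P5=39  P6=41
Turnaround (C−A): P1=31  P2=10  P3=11  P4=35  P5=39  P6=41
Response(P5) = first start − arrival = 16 − 0 = 16

16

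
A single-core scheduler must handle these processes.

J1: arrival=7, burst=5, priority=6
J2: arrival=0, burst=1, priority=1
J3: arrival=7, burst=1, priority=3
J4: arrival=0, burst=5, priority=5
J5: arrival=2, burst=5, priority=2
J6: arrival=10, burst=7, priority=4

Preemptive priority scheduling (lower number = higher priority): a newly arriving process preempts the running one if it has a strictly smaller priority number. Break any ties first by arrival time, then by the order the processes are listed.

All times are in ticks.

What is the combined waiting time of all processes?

26

Timeline: | J2 0-1 | J4 1-2 | J5 2-7 | J3 7-8 | J4 8-10 | J6 10-17 | J4 17-19 | J1 19-24 |
Completion: J1=24  J2=1  J3=8  J4=19  J5=7  J6=17
Turnaround (C−A): J1=17  J2=1  J3=1  J4=19  J5=5  J6=7
Waiting = turnaround − burst: J1=12, J2=0, J3=0, J4=14, J5=0, J6=0
Total waiting = 12 + 0 + 0 + 14 + 0 + 0 = 26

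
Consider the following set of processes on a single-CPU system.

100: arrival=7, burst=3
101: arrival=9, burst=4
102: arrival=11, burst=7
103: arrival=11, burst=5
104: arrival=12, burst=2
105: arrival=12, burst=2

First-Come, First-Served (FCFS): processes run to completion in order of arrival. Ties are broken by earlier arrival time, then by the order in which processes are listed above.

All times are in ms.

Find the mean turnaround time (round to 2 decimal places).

11.17

Gantt: | idle 0-7 | 100 7-10 | 101 10-14 | 102 14-21 | 103 21-26 | 104 26-28 | 105 28-30 |
Completion: 100=10  101=14  102=21  103=26  104=28  105=30
Turnaround (C−A): 100=3  101=5  102=10  103=15  104=16  105=18
Turnaround times: 100=3, 101=5, 102=10, 103=15, 104=16, 105=18
Average turnaround = (3+5+10+15+16+18) / 6 = 67/6 = 11.17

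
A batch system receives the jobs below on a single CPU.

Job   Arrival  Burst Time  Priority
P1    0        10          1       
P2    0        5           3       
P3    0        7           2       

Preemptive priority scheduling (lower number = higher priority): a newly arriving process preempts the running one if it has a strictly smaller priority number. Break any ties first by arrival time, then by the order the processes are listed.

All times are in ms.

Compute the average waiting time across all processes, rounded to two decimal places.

9.00

Timeline: | P1 0-10 | P3 10-17 | P2 17-22 |
Completion: P1=10  P2=22  P3=17
Turnaround (C−A): P1=10  P2=22  P3=17
Waiting times: P1=0, P2=17, P3=10
Average waiting = (0+17+10) / 3 = 27/3 = 9.00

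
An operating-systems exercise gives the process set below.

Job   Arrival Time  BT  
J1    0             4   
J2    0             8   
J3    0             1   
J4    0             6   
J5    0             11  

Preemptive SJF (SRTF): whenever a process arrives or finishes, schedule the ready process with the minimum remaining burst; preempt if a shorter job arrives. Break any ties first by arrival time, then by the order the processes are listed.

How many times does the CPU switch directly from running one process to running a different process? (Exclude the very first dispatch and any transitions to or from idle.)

4

Gantt: | J3 0-1 | J1 1-5 | J4 5-11 | J2 11-19 | J5 19-30 |
Completion: J1=5  J2=19  J3=1  J4=11  J5=30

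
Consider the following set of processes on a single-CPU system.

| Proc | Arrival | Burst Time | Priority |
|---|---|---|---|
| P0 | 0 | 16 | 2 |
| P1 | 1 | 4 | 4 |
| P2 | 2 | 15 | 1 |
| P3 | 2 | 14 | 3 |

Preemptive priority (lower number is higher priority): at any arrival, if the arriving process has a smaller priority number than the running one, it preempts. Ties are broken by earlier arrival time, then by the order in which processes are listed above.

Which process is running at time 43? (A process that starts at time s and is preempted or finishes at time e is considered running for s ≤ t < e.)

Schedule: | P0 0-2 | P2 2-17 | P0 17-31 | P3 31-45 | P1 45-49 |
Completion: P0=31  P1=49  P2=17  P3=45
Turnaround (C−A): P0=31  P1=48  P2=15  P3=43

P3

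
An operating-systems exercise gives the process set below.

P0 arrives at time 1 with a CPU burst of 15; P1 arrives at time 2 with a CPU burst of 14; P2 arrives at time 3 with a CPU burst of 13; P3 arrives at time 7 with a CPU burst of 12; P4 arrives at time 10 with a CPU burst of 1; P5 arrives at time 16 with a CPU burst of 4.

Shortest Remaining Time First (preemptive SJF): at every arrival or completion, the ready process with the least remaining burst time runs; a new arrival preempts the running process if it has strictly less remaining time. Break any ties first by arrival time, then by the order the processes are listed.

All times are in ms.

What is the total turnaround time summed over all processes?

Schedule: | idle 0-1 | P0 1-10 | P4 10-11 | P0 11-17 | P5 17-21 | P3 21-33 | P2 33-46 | P1 46-60 |
Completion: P0=17  P1=60  P2=46  P3=33  P4=11  P5=21
Turnaround (C−A): P0=16  P1=58  P2=43  P3=26  P4=1  P5=5
Turnaround = completion − arrival: P0=16, P1=58, P2=43, P3=26, P4=1, P5=5
Total turnaround = 16 + 58 + 43 + 26 + 1 + 5 = 149

149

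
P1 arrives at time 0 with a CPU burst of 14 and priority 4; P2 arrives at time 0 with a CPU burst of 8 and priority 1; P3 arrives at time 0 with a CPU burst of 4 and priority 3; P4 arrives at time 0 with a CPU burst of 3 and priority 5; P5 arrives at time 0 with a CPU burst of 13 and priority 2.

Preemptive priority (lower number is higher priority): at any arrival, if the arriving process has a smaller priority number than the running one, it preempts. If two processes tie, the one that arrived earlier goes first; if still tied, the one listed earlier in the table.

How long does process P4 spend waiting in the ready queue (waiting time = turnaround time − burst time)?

39

Gantt: | P2 0-8 | P5 8-21 | P3 21-25 | P1 25-39 | P4 39-42 |
Completion: P1=39  P2=8  P3=25  P4=42  P5=21
Turnaround (C−A): P1=39  P2=8  P3=25  P4=42  P5=21
Waiting(P4) = turnaround − burst = 42 − 3 = 39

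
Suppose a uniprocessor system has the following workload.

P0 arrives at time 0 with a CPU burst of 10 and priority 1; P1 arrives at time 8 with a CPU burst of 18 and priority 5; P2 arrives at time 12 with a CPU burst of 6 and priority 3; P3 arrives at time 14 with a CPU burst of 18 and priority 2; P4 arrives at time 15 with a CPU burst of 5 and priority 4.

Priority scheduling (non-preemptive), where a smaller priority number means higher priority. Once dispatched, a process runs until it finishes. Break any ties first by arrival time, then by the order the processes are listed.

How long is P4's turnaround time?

Timeline: | P0 0-10 | P1 10-28 | P3 28-46 | P2 46-52 | P4 52-57 |
Completion: P0=10  P1=28  P2=52  P3=46  P4=57
Turnaround(P4) = completion − arrival = 57 − 15 = 42

42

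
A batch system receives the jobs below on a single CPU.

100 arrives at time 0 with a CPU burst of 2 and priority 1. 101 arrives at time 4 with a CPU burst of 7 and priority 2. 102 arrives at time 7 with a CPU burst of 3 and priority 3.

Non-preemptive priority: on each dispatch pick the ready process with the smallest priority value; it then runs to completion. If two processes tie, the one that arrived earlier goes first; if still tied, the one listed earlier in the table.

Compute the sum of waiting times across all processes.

4

Gantt: | 100 0-2 | idle 2-4 | 101 4-11 | 102 11-14 |
Completion: 100=2  101=11  102=14
Turnaround (C−A): 100=2  101=7  102=7
Waiting = turnaround − burst: 100=0, 101=0, 102=4
Total waiting = 0 + 0 + 4 = 4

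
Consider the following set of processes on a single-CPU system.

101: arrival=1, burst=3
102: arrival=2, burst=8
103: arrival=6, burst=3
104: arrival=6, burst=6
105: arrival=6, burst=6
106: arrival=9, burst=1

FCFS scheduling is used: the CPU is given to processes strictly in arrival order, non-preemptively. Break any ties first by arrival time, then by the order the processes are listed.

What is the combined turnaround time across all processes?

Schedule: | idle 0-1 | 101 1-4 | 102 4-12 | 103 12-15 | 104 15-21 | 105 21-27 | 106 27-28 |
Completion: 101=4  102=12  103=15  104=21  105=27  106=28
Turnaround = completion − arrival: 101=3, 102=10, 103=9, 104=15, 105=21, 106=19
Total turnaround = 3 + 10 + 9 + 15 + 21 + 19 = 77

77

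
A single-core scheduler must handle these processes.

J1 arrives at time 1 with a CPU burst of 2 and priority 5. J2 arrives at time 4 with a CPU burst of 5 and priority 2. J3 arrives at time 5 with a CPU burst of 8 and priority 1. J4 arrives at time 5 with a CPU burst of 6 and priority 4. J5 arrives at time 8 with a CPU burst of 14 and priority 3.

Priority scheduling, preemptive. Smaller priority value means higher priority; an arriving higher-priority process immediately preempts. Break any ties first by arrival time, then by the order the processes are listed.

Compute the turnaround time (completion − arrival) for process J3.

8

Schedule: | idle 0-1 | J1 1-3 | idle 3-4 | J2 4-5 | J3 5-13 | J2 13-17 | J5 17-31 | J4 31-37 |
Completion: J1=3  J2=17  J3=13  J4=37  J5=31
Turnaround(J3) = completion − arrival = 13 − 5 = 8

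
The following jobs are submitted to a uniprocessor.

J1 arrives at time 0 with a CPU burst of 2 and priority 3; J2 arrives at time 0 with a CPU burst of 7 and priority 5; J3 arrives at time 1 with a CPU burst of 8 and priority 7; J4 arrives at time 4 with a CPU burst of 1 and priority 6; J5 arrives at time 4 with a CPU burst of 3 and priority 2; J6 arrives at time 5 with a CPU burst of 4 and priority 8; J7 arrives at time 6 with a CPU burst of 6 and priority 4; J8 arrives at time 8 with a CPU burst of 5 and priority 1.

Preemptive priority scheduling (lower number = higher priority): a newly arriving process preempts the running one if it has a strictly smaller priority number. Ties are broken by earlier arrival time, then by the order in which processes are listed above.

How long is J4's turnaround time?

20

Gantt: | J1 0-2 | J2 2-4 | J5 4-7 | J7 7-8 | J8 8-13 | J7 13-18 | J2 18-23 | J4 23-24 | J3 24-32 | J6 32-36 |
Completion: J1=2  J2=23  J3=32  J4=24  J5=7  J6=36  J7=18  J8=13
Turnaround (C−A): J1=2  J2=23  J3=31  J4=20  J5=3  J6=31  J7=12  J8=5
Turnaround(J4) = completion − arrival = 24 − 4 = 20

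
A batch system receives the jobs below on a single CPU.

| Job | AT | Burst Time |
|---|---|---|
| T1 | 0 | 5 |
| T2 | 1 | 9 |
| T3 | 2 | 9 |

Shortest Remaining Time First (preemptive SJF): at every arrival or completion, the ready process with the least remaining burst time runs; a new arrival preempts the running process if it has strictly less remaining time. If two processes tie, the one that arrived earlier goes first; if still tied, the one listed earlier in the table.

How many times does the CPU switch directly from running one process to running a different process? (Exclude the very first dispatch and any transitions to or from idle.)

Timeline: | T1 0-5 | T2 5-14 | T3 14-23 |
Completion: T1=5  T2=14  T3=23
Turnaround (C−A): T1=5  T2=13  T3=21

2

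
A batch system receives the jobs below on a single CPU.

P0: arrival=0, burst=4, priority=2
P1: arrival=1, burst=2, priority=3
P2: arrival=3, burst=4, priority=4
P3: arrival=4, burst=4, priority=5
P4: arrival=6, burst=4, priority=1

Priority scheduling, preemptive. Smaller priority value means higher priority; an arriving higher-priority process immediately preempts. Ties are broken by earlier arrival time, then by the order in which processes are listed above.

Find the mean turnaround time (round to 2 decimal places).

7.60

Timeline: | P0 0-4 | P1 4-6 | P4 6-10 | P2 10-14 | P3 14-18 |
Completion: P0=4  P1=6  P2=14  P3=18  P4=10
Turnaround times: P0=4, P1=5, P2=11, P3=14, P4=4
Average turnaround = (4+5+11+14+4) / 5 = 38/5 = 7.60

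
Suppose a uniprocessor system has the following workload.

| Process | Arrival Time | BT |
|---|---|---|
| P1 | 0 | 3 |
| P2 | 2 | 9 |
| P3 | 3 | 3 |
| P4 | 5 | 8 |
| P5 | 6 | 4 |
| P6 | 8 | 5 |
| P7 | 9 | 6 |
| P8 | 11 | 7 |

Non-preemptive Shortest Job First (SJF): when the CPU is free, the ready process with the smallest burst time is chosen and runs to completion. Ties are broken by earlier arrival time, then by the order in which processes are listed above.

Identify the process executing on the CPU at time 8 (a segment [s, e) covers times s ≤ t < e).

P5

Schedule: | P1 0-3 | P3 3-6 | P5 6-10 | P6 10-15 | P7 15-21 | P8 21-28 | P4 28-36 | P2 36-45 |
Completion: P1=3  P2=45  P3=6  P4=36  P5=10  P6=15  P7=21  P8=28
Turnaround (C−A): P1=3  P2=43  P3=3  P4=31  P5=4  P6=7  P7=12  P8=17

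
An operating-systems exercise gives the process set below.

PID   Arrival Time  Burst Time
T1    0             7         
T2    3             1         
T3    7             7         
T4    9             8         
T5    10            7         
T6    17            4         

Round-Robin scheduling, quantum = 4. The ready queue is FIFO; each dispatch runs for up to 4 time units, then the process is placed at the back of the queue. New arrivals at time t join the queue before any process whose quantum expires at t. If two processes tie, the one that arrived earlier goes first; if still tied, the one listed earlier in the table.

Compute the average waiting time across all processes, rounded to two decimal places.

Timeline: | T1 0-4 | T2 4-5 | T1 5-8 | T3 8-12 | T4 12-16 | T5 16-20 | T3 20-23 | T4 23-27 | T6 27-31 | T5 31-34 |
Completion: T1=8  T2=5  T3=23  T4=27  T5=34  T6=31
Turnaround (C−A): T1=8  T2=2  T3=16  T4=18  T5=24  T6=14
Waiting times: T1=1, T2=1, T3=9, T4=10, T5=17, T6=10
Average waiting = (1+1+9+10+17+10) / 6 = 48/6 = 8.00

8.00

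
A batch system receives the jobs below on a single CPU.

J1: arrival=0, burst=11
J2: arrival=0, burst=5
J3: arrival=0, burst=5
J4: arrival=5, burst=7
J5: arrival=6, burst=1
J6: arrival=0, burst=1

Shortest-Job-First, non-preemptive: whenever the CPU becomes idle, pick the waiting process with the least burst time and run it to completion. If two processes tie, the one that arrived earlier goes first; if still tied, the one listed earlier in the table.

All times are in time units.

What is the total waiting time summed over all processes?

34

Timeline: | J6 0-1 | J2 1-6 | J5 6-7 | J3 7-12 | J4 12-19 | J1 19-30 |
Completion: J1=30  J2=6  J3=12  J4=19  J5=7  J6=1
Turnaround (C−A): J1=30  J2=6  J3=12  J4=14  J5=1  J6=1
Waiting = turnaround − burst: J1=19, J2=1, J3=7, J4=7, J5=0, J6=0
Total waiting = 19 + 1 + 7 + 7 + 0 + 0 = 34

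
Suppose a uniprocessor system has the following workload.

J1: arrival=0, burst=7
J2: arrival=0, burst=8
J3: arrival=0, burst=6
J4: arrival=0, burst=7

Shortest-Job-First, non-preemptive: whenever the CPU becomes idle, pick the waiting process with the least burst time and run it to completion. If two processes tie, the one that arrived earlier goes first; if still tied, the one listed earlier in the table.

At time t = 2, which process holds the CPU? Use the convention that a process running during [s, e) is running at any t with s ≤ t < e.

J3

Timeline: | J3 0-6 | J1 6-13 | J4 13-20 | J2 20-28 |
Completion: J1=13  J2=28  J3=6  J4=20
Turnaround (C−A): J1=13  J2=28  J3=6  J4=20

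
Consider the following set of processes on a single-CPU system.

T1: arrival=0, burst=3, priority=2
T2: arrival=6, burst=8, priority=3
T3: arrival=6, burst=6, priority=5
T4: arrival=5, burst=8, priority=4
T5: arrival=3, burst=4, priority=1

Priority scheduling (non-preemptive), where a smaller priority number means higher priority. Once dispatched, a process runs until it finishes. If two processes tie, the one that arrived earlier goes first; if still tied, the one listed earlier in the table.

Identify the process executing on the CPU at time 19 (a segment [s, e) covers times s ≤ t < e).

T4

Timeline: | T1 0-3 | T5 3-7 | T2 7-15 | T4 15-23 | T3 23-29 |
Completion: T1=3  T2=15  T3=29  T4=23  T5=7
Turnaround (C−A): T1=3  T2=9  T3=23  T4=18  T5=4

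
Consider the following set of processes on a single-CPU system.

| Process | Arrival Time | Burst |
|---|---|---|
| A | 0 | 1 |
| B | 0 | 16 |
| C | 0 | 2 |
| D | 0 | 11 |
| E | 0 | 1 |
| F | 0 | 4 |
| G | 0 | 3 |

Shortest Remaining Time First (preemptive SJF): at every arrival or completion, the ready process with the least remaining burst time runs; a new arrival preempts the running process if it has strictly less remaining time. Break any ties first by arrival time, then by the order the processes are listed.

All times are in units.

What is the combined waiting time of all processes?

Gantt: | A 0-1 | E 1-2 | C 2-4 | G 4-7 | F 7-11 | D 11-22 | B 22-38 |
Completion: A=1  B=38  C=4  D=22  E=2  F=11  G=7
Turnaround (C−A): A=1  B=38  C=4  D=22  E=2  F=11  G=7
Waiting = turnaround − burst: A=0, B=22, C=2, D=11, E=1, F=7, G=4
Total waiting = 0 + 22 + 2 + 11 + 1 + 7 + 4 = 47

47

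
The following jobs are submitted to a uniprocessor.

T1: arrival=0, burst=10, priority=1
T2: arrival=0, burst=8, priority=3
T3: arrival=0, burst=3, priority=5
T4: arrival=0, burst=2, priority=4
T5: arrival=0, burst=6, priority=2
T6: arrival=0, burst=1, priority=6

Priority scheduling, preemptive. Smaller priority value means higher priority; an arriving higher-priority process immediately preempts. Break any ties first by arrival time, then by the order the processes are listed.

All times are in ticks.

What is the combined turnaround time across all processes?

Gantt: | T1 0-10 | T5 10-16 | T2 16-24 | T4 24-26 | T3 26-29 | T6 29-30 |
Completion: T1=10  T2=24  T3=29  T4=26  T5=16  T6=30
Turnaround (C−A): T1=10  T2=24  T3=29  T4=26  T5=16  T6=30
Turnaround = completion − arrival: T1=10, T2=24, T3=29, T4=26, T5=16, T6=30
Total turnaround = 10 + 24 + 29 + 26 + 16 + 30 = 135

135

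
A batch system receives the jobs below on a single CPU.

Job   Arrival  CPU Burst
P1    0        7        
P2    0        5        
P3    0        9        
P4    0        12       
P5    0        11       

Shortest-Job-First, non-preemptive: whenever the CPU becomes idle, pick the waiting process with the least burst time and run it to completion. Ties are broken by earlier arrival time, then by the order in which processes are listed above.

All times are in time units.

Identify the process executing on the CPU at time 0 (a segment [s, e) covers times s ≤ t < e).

Gantt: | P2 0-5 | P1 5-12 | P3 12-21 | P5 21-32 | P4 32-44 |
Completion: P1=12  P2=5  P3=21  P4=44  P5=32

P2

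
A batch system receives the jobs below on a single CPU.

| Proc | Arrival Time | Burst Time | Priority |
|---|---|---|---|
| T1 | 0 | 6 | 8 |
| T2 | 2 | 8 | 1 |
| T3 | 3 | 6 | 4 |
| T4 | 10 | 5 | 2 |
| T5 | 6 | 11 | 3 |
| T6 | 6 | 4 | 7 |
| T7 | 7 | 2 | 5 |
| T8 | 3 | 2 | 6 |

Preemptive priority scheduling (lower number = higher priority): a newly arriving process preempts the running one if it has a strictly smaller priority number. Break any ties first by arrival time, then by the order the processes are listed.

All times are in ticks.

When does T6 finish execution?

Timeline: | T1 0-2 | T2 2-10 | T4 10-15 | T5 15-26 | T3 26-32 | T7 32-34 | T8 34-36 | T6 36-40 | T1 40-44 |
Completion: T1=44  T2=10  T3=32  T4=15  T5=26  T6=40  T7=34  T8=36

40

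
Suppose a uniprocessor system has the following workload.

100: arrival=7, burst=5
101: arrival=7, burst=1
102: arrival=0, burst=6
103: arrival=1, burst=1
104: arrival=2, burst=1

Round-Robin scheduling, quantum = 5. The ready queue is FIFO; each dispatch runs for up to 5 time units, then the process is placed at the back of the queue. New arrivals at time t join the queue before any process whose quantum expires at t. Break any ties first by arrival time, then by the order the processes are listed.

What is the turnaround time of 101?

Schedule: | 102 0-5 | 103 5-6 | 104 6-7 | 102 7-8 | 100 8-13 | 101 13-14 |
Completion: 100=13  101=14  102=8  103=6  104=7
Turnaround (C−A): 100=6  101=7  102=8  103=5  104=5
Turnaround(101) = completion − arrival = 14 − 7 = 7

7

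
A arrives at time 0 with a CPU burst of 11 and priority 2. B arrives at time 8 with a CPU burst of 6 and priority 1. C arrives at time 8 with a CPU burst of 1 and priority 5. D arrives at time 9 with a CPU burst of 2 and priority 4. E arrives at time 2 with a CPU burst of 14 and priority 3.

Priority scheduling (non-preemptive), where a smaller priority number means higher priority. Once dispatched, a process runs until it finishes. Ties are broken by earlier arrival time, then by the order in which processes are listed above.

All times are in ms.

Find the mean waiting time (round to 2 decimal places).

Timeline: | A 0-11 | B 11-17 | E 17-31 | D 31-33 | C 33-34 |
Completion: A=11  B=17  C=34  D=33  E=31
Turnaround (C−A): A=11  B=9  C=26  D=24  E=29
Waiting times: A=0, B=3, C=25, D=22, E=15
Average waiting = (0+3+25+22+15) / 5 = 65/5 = 13.00

13.00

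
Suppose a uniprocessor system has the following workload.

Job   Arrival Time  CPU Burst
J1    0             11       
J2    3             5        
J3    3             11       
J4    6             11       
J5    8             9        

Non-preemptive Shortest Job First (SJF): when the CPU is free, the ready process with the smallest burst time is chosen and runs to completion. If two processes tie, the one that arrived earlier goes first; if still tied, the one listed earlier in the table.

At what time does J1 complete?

11

Gantt: | J1 0-11 | J2 11-16 | J5 16-25 | J3 25-36 | J4 36-47 |
Completion: J1=11  J2=16  J3=36  J4=47  J5=25
Turnaround (C−A): J1=11  J2=13  J3=33  J4=41  J5=17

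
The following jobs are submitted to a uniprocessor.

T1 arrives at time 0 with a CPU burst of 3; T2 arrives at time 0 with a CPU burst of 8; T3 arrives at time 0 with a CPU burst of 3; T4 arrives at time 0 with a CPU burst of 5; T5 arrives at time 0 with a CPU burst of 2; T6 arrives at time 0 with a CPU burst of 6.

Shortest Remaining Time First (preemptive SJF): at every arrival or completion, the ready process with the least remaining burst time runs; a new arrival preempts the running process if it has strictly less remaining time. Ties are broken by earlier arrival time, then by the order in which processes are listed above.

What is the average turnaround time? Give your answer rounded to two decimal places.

Schedule: | T5 0-2 | T1 2-5 | T3 5-8 | T4 8-13 | T6 13-19 | T2 19-27 |
Completion: T1=5  T2=27  T3=8  T4=13  T5=2  T6=19
Turnaround times: T1=5, T2=27, T3=8, T4=13, T5=2, T6=19
Average turnaround = (5+27+8+13+2+19) / 6 = 74/6 = 12.33

12.33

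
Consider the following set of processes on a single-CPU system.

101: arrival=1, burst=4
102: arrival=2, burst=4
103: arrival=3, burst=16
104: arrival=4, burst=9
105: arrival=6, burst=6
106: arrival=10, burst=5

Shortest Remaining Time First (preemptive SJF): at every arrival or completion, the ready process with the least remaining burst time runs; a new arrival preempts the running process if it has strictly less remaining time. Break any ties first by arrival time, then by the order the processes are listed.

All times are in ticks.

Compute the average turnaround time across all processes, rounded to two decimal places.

Timeline: | idle 0-1 | 101 1-5 | 102 5-9 | 105 9-15 | 106 15-20 | 104 20-29 | 103 29-45 |
Completion: 101=5  102=9  103=45  104=29  105=15  106=20
Turnaround times: 101=4, 102=7, 103=42, 104=25, 105=9, 106=10
Average turnaround = (4+7+42+25+9+10) / 6 = 97/6 = 16.17

16.17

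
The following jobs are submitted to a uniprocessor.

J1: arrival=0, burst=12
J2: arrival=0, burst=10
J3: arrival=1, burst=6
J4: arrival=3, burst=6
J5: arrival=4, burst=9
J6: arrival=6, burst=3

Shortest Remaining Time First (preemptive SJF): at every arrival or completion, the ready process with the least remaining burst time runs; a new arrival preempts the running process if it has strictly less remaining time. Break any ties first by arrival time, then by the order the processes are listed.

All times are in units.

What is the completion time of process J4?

Timeline: | J2 0-1 | J3 1-7 | J6 7-10 | J4 10-16 | J2 16-25 | J5 25-34 | J1 34-46 |
Completion: J1=46  J2=25  J3=7  J4=16  J5=34  J6=10
Turnaround (C−A): J1=46  J2=25  J3=6  J4=13  J5=30  J6=4

16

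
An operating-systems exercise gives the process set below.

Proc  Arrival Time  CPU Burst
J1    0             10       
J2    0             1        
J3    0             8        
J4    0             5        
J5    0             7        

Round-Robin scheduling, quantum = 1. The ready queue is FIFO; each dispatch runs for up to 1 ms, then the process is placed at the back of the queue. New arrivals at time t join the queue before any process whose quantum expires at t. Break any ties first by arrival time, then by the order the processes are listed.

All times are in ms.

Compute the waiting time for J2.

Gantt: | J1 0-1 | J2 1-2 | J3 2-3 | J4 3-4 | J5 4-5 | J1 5-6 | J3 6-7 | J4 7-8 | J5 8-9 | J1 9-10 | J3 10-11 | J4 11-12 | J5 12-13 | J1 13-14 | J3 14-15 | J4 15-16 | J5 16-17 | J1 17-18 | J3 18-19 | J4 19-20 | J5 20-21 | J1 21-22 | J3 22-23 | J5 23-24 | J1 24-25 | J3 25-26 | J5 26-27 | J1 27-28 | J3 28-29 | J1 29-31 |
Completion: J1=31  J2=2  J3=29  J4=20  J5=27
Waiting(J2) = turnaround − burst = 2 − 1 = 1

1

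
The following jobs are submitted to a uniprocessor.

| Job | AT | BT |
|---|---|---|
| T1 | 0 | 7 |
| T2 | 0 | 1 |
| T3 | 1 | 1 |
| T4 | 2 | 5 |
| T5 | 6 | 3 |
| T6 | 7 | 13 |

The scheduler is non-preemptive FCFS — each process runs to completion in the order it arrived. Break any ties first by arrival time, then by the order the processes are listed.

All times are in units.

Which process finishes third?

T3

Timeline: | T1 0-7 | T2 7-8 | T3 8-9 | T4 9-14 | T5 14-17 | T6 17-30 |
Completion: T1=7  T2=8  T3=9  T4=14  T5=17  T6=30
Finish order: T1 → T2 → T3 → T4 → T5 → T6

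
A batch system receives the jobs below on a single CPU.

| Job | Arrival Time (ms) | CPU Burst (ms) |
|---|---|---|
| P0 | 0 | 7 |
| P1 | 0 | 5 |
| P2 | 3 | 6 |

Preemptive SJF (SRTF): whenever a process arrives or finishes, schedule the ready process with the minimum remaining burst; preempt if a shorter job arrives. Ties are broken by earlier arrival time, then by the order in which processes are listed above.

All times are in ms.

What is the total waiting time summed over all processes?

13

Gantt: | P1 0-5 | P2 5-11 | P0 11-18 |
Completion: P0=18  P1=5  P2=11
Waiting = turnaround − burst: P0=11, P1=0, P2=2
Total waiting = 11 + 0 + 2 = 13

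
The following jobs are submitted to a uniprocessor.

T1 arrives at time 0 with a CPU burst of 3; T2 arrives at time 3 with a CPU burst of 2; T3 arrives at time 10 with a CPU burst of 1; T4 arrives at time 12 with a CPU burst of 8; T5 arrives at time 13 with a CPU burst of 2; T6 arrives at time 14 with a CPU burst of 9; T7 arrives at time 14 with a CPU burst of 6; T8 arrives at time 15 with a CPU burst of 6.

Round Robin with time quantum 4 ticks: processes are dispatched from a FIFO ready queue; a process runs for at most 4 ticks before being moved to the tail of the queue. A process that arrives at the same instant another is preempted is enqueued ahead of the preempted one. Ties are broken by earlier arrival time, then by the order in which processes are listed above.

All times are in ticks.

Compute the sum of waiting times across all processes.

78

Gantt: | T1 0-3 | T2 3-5 | idle 5-10 | T3 10-11 | idle 11-12 | T4 12-16 | T5 16-18 | T6 18-22 | T7 22-26 | T8 26-30 | T4 30-34 | T6 34-38 | T7 38-40 | T8 40-42 | T6 42-43 |
Completion: T1=3  T2=5  T3=11  T4=34  T5=18  T6=43  T7=40  T8=42
Turnaround (C−A): T1=3  T2=2  T3=1  T4=22  T5=5  T6=29  T7=26  T8=27
Waiting = turnaround − burst: T1=0, T2=0, T3=0, T4=14, T5=3, T6=20, T7=20, T8=21
Total waiting = 0 + 0 + 0 + 14 + 3 + 20 + 20 + 21 = 78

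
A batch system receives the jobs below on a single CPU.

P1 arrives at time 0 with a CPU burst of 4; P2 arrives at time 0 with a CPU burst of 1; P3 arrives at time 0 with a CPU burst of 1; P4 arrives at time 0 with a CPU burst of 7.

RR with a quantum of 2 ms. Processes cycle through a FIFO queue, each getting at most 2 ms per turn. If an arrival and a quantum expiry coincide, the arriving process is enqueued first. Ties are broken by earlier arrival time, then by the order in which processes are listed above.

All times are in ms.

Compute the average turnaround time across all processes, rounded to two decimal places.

Schedule: | P1 0-2 | P2 2-3 | P3 3-4 | P4 4-6 | P1 6-8 | P4 8-13 |
Completion: P1=8  P2=3  P3=4  P4=13
Turnaround times: P1=8, P2=3, P3=4, P4=13
Average turnaround = (8+3+4+13) / 4 = 28/4 = 7.00

7.00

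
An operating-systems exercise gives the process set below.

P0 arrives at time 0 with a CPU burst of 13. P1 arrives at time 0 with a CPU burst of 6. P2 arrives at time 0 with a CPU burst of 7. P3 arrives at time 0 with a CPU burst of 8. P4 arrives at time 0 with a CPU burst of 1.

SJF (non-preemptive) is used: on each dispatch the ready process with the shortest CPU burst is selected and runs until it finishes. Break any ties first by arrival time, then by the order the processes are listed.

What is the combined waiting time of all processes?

44

Gantt: | P4 0-1 | P1 1-7 | P2 7-14 | P3 14-22 | P0 22-35 |
Completion: P0=35  P1=7  P2=14  P3=22  P4=1
Turnaround (C−A): P0=35  P1=7  P2=14  P3=22  P4=1
Waiting = turnaround − burst: P0=22, P1=1, P2=7, P3=14, P4=0
Total waiting = 22 + 1 + 7 + 14 + 0 = 44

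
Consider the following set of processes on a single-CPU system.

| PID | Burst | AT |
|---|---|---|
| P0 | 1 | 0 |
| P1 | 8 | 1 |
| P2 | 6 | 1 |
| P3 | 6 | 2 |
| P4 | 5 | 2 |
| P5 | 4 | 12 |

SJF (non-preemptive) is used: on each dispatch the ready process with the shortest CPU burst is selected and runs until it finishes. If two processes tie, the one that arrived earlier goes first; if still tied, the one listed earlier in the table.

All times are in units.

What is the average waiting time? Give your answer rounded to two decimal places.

6.67

Schedule: | P0 0-1 | P2 1-7 | P4 7-12 | P5 12-16 | P3 16-22 | P1 22-30 |
Completion: P0=1  P1=30  P2=7  P3=22  P4=12  P5=16
Turnaround (C−A): P0=1  P1=29  P2=6  P3=20  P4=10  P5=4
Waiting times: P0=0, P1=21, P2=0, P3=14, P4=5, P5=0
Average waiting = (0+21+0+14+5+0) / 6 = 40/6 = 6.67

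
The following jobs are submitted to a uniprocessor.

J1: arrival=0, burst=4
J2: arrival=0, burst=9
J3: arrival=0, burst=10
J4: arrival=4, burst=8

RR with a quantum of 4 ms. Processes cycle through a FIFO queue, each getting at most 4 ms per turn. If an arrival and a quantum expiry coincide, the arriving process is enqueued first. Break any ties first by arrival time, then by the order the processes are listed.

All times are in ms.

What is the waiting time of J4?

16

Schedule: | J1 0-4 | J2 4-8 | J3 8-12 | J4 12-16 | J2 16-20 | J3 20-24 | J4 24-28 | J2 28-29 | J3 29-31 |
Completion: J1=4  J2=29  J3=31  J4=28
Waiting(J4) = turnaround − burst = 24 − 8 = 16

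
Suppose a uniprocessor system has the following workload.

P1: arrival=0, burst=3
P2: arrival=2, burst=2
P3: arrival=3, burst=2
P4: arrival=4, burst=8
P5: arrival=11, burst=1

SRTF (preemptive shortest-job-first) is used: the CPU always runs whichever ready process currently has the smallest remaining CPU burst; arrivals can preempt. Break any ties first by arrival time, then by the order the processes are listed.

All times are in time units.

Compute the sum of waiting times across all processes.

Gantt: | P1 0-3 | P2 3-5 | P3 5-7 | P4 7-11 | P5 11-12 | P4 12-16 |
Completion: P1=3  P2=5  P3=7  P4=16  P5=12
Waiting = turnaround − burst: P1=0, P2=1, P3=2, P4=4, P5=0
Total waiting = 0 + 1 + 2 + 4 + 0 = 7

7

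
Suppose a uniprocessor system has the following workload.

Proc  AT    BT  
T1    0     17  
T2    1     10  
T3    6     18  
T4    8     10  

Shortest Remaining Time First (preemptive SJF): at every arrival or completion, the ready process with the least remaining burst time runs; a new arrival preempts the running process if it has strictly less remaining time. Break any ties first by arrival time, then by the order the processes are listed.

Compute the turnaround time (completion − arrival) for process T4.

Gantt: | T1 0-1 | T2 1-11 | T4 11-21 | T1 21-37 | T3 37-55 |
Completion: T1=37  T2=11  T3=55  T4=21
Turnaround (C−A): T1=37  T2=10  T3=49  T4=13
Turnaround(T4) = completion − arrival = 21 − 8 = 13

13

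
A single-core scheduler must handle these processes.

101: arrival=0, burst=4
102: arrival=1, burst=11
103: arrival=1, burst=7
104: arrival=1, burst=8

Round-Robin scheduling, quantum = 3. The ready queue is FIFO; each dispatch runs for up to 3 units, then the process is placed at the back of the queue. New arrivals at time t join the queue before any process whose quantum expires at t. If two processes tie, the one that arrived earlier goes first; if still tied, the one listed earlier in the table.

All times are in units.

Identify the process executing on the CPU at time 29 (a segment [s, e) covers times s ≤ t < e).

Gantt: | 101 0-3 | 102 3-6 | 103 6-9 | 104 9-12 | 101 12-13 | 102 13-16 | 103 16-19 | 104 19-22 | 102 22-25 | 103 25-26 | 104 26-28 | 102 28-30 |
Completion: 101=13  102=30  103=26  104=28

102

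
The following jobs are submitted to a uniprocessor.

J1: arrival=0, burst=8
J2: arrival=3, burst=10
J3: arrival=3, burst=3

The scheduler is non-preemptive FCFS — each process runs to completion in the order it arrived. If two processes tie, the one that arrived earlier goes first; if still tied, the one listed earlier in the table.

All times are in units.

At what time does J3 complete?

21

Timeline: | J1 0-8 | J2 8-18 | J3 18-21 |
Completion: J1=8  J2=18  J3=21
Turnaround (C−A): J1=8  J2=15  J3=18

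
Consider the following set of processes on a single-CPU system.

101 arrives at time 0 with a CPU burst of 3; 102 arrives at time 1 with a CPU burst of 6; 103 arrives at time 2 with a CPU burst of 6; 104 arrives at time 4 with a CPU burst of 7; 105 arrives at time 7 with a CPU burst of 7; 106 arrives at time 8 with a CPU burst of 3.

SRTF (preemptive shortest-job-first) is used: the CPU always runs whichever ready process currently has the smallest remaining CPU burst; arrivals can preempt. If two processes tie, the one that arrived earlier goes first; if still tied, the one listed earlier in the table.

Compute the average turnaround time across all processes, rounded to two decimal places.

12.83

Timeline: | 101 0-3 | 102 3-9 | 106 9-12 | 103 12-18 | 104 18-25 | 105 25-32 |
Completion: 101=3  102=9  103=18  104=25  105=32  106=12
Turnaround times: 101=3, 102=8, 103=16, 104=21, 105=25, 106=4
Average turnaround = (3+8+16+21+25+4) / 6 = 77/6 = 12.83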